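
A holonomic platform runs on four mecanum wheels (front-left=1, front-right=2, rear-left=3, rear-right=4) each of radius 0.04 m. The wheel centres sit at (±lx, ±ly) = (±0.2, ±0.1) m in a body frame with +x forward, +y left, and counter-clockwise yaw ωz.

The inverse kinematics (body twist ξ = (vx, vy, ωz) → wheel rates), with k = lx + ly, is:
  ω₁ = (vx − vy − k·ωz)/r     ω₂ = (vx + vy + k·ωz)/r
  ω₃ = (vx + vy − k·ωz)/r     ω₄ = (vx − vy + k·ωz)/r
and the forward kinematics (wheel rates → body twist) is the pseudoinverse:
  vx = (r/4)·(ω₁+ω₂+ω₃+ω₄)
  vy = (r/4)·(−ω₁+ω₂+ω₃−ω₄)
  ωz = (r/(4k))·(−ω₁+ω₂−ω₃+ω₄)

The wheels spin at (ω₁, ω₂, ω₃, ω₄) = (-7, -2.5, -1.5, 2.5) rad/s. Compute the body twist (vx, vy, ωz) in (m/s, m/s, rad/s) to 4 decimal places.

k = lx + ly = 0.2 + 0.1 = 0.3000
ω₁+ω₂+ω₃+ω₄ = -8.5000  →  vx = (0.04/4)·-8.5000 = -0.0850
−ω₁+ω₂+ω₃−ω₄ = 0.5000  →  vy = (0.04/4)·0.5000 = 0.0050
−ω₁+ω₂−ω₃+ω₄ = 8.5000  →  ωz = (0.04/1.2000)·8.5000 = 0.2833

(-0.0850, 0.0050, 0.2833)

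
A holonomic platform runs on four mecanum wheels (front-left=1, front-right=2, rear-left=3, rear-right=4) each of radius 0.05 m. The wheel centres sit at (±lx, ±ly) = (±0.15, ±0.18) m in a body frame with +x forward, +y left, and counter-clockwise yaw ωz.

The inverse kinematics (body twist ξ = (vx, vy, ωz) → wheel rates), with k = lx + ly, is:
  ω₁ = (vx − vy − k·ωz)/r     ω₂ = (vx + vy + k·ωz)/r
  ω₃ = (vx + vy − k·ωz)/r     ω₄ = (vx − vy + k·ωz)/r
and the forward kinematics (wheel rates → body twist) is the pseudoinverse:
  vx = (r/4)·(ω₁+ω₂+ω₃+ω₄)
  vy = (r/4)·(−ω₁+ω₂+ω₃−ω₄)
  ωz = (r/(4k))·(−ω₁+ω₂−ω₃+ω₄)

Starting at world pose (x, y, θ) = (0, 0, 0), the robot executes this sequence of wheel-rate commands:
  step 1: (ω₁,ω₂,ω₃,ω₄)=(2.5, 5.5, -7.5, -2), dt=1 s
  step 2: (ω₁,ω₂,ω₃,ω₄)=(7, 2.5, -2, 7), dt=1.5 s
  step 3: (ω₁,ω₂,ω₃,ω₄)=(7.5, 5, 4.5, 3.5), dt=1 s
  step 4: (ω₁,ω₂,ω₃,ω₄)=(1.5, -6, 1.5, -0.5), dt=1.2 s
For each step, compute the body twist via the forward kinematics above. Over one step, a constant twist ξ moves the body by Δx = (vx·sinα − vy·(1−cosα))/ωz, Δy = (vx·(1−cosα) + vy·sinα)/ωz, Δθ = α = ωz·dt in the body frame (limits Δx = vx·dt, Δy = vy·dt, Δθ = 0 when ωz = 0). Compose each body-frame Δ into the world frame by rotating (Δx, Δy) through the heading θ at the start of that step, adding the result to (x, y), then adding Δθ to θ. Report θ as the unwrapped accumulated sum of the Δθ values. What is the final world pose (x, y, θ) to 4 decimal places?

(0.5408, -0.1257, 0.0133)

step 1: ξ=(vx,vy,ωz)=(-0.0187, -0.0312, 0.3220), dt=1.0 → body Δ=(-0.0134, -0.0337, 0.3220) → world pose (-0.0134, -0.0337, 0.3220)
step 2: ξ=(vx,vy,ωz)=(0.1813, -0.1688, 0.1705), dt=1.5 → body Δ=(0.3011, -0.2158, 0.2557) → world pose (0.3405, -0.1431, 0.5777)
step 3: ξ=(vx,vy,ωz)=(0.2562, -0.0188, -0.1326), dt=1.0 → body Δ=(0.2543, -0.0357, -0.1326) → world pose (0.5730, -0.0342, 0.4451)
step 4: ξ=(vx,vy,ωz)=(-0.0438, -0.0688, -0.3598), dt=1.2 → body Δ=(-0.0684, -0.0688, -0.4318) → world pose (0.5408, -0.1257, 0.0133)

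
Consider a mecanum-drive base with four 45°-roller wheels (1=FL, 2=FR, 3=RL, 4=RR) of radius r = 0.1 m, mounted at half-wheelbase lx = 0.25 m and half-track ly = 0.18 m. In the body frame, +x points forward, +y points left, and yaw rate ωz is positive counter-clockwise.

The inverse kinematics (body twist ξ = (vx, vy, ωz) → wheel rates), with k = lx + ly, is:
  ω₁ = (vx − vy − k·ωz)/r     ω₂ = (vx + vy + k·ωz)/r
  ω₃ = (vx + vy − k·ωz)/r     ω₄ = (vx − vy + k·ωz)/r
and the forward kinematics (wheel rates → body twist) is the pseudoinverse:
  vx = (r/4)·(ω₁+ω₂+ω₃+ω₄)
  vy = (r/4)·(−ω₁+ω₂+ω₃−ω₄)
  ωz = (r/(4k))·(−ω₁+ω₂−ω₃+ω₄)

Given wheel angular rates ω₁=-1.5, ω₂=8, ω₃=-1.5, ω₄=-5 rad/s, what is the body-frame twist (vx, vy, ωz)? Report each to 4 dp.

(0.0000, 0.3250, 0.3488)

k = lx + ly = 0.25 + 0.18 = 0.4300
ω₁+ω₂+ω₃+ω₄ = 0.0000  →  vx = (0.1/4)·0.0000 = 0.0000
−ω₁+ω₂+ω₃−ω₄ = 13.0000  →  vy = (0.1/4)·13.0000 = 0.3250
−ω₁+ω₂−ω₃+ω₄ = 6.0000  →  ωz = (0.1/1.7200)·6.0000 = 0.3488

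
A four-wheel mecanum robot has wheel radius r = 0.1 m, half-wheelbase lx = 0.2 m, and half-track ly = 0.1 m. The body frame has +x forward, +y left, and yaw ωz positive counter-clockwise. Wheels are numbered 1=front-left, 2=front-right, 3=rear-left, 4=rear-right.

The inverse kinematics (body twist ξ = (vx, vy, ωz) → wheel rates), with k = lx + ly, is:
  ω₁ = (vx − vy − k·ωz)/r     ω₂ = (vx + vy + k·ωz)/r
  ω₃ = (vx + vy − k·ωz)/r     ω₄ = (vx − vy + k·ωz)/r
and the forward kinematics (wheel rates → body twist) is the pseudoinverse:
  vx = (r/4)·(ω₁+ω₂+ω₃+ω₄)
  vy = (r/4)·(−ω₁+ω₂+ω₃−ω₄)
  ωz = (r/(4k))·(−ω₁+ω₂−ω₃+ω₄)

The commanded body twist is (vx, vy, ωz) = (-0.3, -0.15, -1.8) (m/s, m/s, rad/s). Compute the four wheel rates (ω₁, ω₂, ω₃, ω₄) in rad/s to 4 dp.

k = lx + ly = 0.2 + 0.1 = 0.3000;  k·ωz = 0.3000·-1.8 = -0.5400
ω₁ (FL) = (vx − vy − k·ωz)/r = 0.3900/0.1 = 3.9000
ω₂ (FR) = (vx + vy + k·ωz)/r = -0.9900/0.1 = -9.9000
ω₃ (RL) = (vx + vy − k·ωz)/r = 0.0900/0.1 = 0.9000
ω₄ (RR) = (vx − vy + k·ωz)/r = -0.6900/0.1 = -6.9000

(3.9000, -9.9000, 0.9000, -6.9000)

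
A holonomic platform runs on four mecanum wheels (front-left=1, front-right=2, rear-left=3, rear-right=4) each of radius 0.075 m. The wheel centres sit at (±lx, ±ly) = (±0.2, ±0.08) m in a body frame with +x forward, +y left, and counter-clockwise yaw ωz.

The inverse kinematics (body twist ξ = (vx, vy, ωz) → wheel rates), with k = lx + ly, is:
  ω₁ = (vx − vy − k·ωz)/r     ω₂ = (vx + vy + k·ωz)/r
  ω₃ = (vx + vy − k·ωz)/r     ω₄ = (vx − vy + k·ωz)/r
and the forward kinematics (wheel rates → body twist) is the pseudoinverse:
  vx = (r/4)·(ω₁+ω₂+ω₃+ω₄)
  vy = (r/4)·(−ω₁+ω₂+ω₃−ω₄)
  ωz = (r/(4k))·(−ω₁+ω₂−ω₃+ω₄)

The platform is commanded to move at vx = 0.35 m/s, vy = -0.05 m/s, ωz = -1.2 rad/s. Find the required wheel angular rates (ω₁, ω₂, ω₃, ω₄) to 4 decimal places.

(9.8133, -0.4800, 8.4800, 0.8533)

k = lx + ly = 0.2 + 0.08 = 0.2800;  k·ωz = 0.2800·-1.2 = -0.3360
ω₁ (FL) = (vx − vy − k·ωz)/r = 0.7360/0.075 = 9.8133
ω₂ (FR) = (vx + vy + k·ωz)/r = -0.0360/0.075 = -0.4800
ω₃ (RL) = (vx + vy − k·ωz)/r = 0.6360/0.075 = 8.4800
ω₄ (RR) = (vx − vy + k·ωz)/r = 0.0640/0.075 = 0.8533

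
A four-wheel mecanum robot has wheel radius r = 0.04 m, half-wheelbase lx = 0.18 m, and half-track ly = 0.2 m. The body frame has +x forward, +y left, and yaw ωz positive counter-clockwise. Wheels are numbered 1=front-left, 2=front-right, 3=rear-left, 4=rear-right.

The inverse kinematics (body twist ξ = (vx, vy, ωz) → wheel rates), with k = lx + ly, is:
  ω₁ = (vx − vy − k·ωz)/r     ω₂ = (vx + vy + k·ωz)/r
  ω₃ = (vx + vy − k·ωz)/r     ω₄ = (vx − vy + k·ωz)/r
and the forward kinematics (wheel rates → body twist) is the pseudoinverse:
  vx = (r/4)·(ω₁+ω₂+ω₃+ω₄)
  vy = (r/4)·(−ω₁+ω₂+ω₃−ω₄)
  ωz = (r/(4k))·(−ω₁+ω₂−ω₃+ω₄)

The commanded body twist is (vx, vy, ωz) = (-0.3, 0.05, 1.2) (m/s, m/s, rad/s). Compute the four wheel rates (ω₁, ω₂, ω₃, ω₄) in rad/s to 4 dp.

(-20.1500, 5.1500, -17.6500, 2.6500)

k = lx + ly = 0.18 + 0.2 = 0.3800;  k·ωz = 0.3800·1.2 = 0.4560
ω₁ (FL) = (vx − vy − k·ωz)/r = -0.8060/0.04 = -20.1500
ω₂ (FR) = (vx + vy + k·ωz)/r = 0.2060/0.04 = 5.1500
ω₃ (RL) = (vx + vy − k·ωz)/r = -0.7060/0.04 = -17.6500
ω₄ (RR) = (vx − vy + k·ωz)/r = 0.1060/0.04 = 2.6500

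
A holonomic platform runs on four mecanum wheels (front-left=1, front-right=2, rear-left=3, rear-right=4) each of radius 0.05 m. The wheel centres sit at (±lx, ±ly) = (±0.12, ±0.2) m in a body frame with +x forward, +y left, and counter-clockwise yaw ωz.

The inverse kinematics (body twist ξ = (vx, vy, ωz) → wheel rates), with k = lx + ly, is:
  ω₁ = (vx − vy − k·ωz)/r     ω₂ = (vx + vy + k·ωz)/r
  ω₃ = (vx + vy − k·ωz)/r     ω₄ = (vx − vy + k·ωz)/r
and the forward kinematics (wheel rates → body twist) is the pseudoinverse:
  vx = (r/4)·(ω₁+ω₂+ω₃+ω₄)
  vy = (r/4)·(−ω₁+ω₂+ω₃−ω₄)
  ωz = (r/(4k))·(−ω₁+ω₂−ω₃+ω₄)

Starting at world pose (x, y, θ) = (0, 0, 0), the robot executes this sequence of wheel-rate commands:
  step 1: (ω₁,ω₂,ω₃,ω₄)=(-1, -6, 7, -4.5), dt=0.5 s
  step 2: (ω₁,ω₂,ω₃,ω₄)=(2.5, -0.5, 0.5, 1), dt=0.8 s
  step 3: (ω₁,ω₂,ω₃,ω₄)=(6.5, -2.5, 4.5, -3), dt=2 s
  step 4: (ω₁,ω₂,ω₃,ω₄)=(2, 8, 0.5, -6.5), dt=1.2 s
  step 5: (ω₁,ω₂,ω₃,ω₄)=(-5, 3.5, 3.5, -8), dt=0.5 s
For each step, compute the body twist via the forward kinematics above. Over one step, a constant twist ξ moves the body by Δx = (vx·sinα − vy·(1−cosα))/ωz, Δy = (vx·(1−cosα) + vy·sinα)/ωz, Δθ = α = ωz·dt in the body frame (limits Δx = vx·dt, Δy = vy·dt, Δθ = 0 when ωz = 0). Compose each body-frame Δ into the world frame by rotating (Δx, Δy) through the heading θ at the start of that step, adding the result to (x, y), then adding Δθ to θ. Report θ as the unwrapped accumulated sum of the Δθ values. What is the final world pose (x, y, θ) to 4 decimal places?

step 1: ξ=(vx,vy,ωz)=(-0.0563, 0.0813, -0.6445), dt=0.5 → body Δ=(-0.0212, 0.0444, -0.3223) → world pose (-0.0212, 0.0444, -0.3223)
step 2: ξ=(vx,vy,ωz)=(0.0437, -0.0437, -0.0977), dt=0.8 → body Δ=(0.0336, -0.0363, -0.0781) → world pose (-0.0008, -0.0007, -0.4004)
step 3: ξ=(vx,vy,ωz)=(0.0688, -0.0187, -0.6445), dt=2.0 → body Δ=(0.0815, -0.1050, -1.2891) → world pose (0.0333, -0.1291, -1.6895)
step 4: ξ=(vx,vy,ωz)=(0.0500, 0.1625, -0.0391), dt=1.2 → body Δ=(0.0645, 0.1935, -0.0469) → world pose (0.2178, -0.2161, -1.7363)
step 5: ξ=(vx,vy,ωz)=(-0.0750, 0.2500, -0.1172), dt=0.5 → body Δ=(-0.0338, 0.1260, -0.0586) → world pose (0.3477, -0.2035, -1.7949)

(0.3477, -0.2035, -1.7949)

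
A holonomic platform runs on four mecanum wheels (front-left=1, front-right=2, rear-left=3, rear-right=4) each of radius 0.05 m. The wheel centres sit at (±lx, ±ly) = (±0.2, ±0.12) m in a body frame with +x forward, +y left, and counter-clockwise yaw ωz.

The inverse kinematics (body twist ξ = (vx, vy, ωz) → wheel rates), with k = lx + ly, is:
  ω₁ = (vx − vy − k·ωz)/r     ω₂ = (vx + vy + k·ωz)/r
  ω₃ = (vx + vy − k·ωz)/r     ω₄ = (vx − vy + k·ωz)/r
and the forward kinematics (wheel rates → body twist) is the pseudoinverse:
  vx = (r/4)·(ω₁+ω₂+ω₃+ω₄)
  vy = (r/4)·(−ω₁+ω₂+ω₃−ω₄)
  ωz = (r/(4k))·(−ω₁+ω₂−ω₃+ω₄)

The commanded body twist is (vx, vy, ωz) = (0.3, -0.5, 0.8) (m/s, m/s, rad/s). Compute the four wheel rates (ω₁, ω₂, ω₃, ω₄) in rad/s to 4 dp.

(10.8800, 1.1200, -9.1200, 21.1200)

k = lx + ly = 0.2 + 0.12 = 0.3200;  k·ωz = 0.3200·0.8 = 0.2560
ω₁ (FL) = (vx − vy − k·ωz)/r = 0.5440/0.05 = 10.8800
ω₂ (FR) = (vx + vy + k·ωz)/r = 0.0560/0.05 = 1.1200
ω₃ (RL) = (vx + vy − k·ωz)/r = -0.4560/0.05 = -9.1200
ω₄ (RR) = (vx − vy + k·ωz)/r = 1.0560/0.05 = 21.1200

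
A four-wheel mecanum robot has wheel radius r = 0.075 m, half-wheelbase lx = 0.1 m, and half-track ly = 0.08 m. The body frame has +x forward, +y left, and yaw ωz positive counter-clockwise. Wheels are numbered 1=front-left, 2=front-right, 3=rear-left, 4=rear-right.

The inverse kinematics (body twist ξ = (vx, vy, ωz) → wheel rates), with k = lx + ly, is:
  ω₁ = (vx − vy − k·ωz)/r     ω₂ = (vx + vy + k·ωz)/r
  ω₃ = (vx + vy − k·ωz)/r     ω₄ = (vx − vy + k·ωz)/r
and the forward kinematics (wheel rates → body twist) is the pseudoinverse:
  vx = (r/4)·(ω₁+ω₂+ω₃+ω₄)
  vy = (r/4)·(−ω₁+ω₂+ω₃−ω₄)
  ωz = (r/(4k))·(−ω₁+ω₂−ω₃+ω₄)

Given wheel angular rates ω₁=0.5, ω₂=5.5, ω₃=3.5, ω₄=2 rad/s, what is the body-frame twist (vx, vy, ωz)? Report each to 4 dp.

(0.2156, 0.1219, 0.3646)

k = lx + ly = 0.1 + 0.08 = 0.1800
ω₁+ω₂+ω₃+ω₄ = 11.5000  →  vx = (0.075/4)·11.5000 = 0.2156
−ω₁+ω₂+ω₃−ω₄ = 6.5000  →  vy = (0.075/4)·6.5000 = 0.1219
−ω₁+ω₂−ω₃+ω₄ = 3.5000  →  ωz = (0.075/0.7200)·3.5000 = 0.3646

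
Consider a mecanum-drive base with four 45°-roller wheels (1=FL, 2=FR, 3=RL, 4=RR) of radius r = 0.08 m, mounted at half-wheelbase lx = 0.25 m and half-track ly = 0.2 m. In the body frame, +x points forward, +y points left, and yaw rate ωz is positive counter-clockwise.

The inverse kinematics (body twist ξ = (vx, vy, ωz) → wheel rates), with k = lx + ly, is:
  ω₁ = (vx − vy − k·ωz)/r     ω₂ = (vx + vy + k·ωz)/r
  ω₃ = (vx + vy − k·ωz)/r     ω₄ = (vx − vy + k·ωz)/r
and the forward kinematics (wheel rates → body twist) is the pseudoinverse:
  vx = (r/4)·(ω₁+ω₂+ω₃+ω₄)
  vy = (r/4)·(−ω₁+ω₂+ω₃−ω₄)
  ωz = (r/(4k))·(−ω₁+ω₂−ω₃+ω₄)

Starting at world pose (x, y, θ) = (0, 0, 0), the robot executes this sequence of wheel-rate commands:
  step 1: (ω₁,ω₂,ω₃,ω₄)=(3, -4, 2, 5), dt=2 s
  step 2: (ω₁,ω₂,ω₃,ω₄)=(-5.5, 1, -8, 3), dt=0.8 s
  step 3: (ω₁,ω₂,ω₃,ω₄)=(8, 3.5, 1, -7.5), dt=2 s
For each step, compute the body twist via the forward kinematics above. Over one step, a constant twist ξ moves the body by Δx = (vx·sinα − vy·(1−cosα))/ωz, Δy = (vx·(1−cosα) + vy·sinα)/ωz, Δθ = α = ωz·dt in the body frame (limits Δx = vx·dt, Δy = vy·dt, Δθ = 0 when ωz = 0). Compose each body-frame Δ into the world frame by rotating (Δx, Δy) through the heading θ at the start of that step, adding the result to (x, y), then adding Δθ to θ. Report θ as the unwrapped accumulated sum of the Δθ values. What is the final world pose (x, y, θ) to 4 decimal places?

step 1: ξ=(vx,vy,ωz)=(0.1200, -0.2000, -0.1778), dt=2.0 → body Δ=(0.1646, -0.4338, -0.3556) → world pose (0.1646, -0.4338, -0.3556)
step 2: ξ=(vx,vy,ωz)=(-0.1900, -0.0900, 0.7778), dt=0.8 → body Δ=(-0.1207, -0.1132, 0.6222) → world pose (0.0121, -0.4980, 0.2667)
step 3: ξ=(vx,vy,ωz)=(0.1000, 0.0800, -0.5778), dt=2.0 → body Δ=(0.2410, 0.0234, -1.1556) → world pose (0.2383, -0.4119, -0.8889)

(0.2383, -0.4119, -0.8889)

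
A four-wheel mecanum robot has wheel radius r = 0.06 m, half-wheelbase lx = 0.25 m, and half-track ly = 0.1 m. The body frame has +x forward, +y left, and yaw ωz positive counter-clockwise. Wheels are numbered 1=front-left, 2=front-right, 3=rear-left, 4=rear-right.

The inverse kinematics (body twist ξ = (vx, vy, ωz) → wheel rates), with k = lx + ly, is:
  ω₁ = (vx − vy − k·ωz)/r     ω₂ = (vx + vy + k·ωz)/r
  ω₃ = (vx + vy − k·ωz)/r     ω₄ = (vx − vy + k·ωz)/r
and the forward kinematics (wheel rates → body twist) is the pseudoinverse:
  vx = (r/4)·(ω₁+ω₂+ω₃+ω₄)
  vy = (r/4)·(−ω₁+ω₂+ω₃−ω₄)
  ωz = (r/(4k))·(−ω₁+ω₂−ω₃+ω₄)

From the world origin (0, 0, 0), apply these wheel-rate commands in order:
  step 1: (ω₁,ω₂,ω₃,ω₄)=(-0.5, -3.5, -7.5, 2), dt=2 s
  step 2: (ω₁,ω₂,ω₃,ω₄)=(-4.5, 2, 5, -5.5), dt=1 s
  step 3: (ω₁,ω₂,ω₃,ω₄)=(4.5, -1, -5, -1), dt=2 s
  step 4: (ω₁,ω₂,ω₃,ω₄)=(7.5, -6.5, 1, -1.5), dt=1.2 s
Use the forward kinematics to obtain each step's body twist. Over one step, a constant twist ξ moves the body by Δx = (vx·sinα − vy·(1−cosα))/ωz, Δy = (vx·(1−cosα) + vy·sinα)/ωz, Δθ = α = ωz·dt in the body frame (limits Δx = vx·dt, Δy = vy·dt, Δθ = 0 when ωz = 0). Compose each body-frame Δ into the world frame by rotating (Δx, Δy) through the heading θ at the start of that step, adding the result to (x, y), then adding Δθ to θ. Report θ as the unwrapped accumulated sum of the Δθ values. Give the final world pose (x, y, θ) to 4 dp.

(-0.3303, -0.7202, -0.5914)

step 1: ξ=(vx,vy,ωz)=(-0.1425, -0.1875, 0.2786), dt=2.0 → body Δ=(-0.1687, -0.4333, 0.5571) → world pose (-0.1687, -0.4333, 0.5571)
step 2: ξ=(vx,vy,ωz)=(-0.0450, 0.2550, -0.1714), dt=1.0 → body Δ=(-0.0230, 0.2576, -0.1714) → world pose (-0.3244, -0.2268, 0.3857)
step 3: ξ=(vx,vy,ωz)=(-0.0375, -0.1425, -0.0643), dt=2.0 → body Δ=(-0.0931, -0.2794, -0.1286) → world pose (-0.3055, -0.5207, 0.2571)
step 4: ξ=(vx,vy,ωz)=(0.0075, -0.1725, -0.7071), dt=1.2 → body Δ=(-0.0747, -0.1866, -0.8486) → world pose (-0.3303, -0.7202, -0.5914)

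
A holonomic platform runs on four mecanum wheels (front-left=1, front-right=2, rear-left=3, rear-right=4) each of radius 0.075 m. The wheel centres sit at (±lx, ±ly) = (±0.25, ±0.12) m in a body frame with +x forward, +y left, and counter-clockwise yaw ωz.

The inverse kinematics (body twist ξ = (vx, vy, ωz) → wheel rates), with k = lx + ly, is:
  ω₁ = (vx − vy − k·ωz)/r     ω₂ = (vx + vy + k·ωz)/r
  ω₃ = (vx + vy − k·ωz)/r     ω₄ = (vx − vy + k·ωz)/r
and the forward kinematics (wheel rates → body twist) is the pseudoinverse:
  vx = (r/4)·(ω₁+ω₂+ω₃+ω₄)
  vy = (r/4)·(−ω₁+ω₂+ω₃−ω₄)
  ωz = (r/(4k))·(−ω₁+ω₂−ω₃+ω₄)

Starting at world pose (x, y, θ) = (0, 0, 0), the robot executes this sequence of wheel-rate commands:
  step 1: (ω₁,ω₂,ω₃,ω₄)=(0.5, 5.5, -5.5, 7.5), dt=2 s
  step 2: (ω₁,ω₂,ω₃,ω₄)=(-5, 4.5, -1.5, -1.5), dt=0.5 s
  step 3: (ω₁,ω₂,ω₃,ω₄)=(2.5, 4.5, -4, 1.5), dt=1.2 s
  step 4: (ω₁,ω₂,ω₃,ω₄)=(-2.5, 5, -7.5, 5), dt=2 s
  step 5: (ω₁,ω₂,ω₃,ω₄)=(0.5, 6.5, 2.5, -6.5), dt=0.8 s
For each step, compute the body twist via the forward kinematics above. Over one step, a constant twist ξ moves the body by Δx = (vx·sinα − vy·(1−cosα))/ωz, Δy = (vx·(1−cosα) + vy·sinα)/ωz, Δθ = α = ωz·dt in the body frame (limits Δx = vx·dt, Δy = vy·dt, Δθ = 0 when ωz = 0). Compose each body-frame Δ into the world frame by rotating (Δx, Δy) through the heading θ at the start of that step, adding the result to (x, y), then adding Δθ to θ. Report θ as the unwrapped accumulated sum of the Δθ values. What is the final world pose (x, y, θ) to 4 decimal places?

step 1: ξ=(vx,vy,ωz)=(0.1500, -0.1500, 0.9122), dt=2.0 → body Δ=(0.3649, 0.0465, 1.8243) → world pose (0.3649, 0.0465, 1.8243)
step 2: ξ=(vx,vy,ωz)=(-0.0656, 0.1781, 0.4814), dt=0.5 → body Δ=(-0.0432, 0.0843, 0.2407) → world pose (0.2941, -0.0164, 2.0650)
step 3: ξ=(vx,vy,ωz)=(0.0844, -0.0656, 0.3801), dt=1.2 → body Δ=(0.1154, -0.0534, 0.4561) → world pose (0.2863, 0.1105, 2.5211)
step 4: ξ=(vx,vy,ωz)=(0.0000, -0.0938, 1.0135), dt=2.0 → body Δ=(0.1333, -0.0830, 2.0270) → world pose (0.2262, 0.2555, 4.5481)
step 5: ξ=(vx,vy,ωz)=(0.0563, 0.2812, -0.1520), dt=0.8 → body Δ=(0.0586, 0.2217, -0.1216) → world pose (0.4354, 0.1615, 4.4265)

(0.4354, 0.1615, 4.4265)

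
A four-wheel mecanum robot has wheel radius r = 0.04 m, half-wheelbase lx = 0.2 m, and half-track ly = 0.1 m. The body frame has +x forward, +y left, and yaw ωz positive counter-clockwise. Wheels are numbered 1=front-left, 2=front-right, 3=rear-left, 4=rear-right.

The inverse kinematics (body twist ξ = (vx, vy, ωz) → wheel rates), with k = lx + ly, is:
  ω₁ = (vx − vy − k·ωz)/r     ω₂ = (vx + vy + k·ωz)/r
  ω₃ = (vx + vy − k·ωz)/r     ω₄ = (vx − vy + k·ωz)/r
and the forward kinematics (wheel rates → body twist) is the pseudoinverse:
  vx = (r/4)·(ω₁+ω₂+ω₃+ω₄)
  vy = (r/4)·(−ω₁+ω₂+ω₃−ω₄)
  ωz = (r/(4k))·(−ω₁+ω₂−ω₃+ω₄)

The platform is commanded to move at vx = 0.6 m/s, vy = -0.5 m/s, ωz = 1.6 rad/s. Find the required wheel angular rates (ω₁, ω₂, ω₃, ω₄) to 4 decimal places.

(15.5000, 14.5000, -9.5000, 39.5000)

k = lx + ly = 0.2 + 0.1 = 0.3000;  k·ωz = 0.3000·1.6 = 0.4800
ω₁ (FL) = (vx − vy − k·ωz)/r = 0.6200/0.04 = 15.5000
ω₂ (FR) = (vx + vy + k·ωz)/r = 0.5800/0.04 = 14.5000
ω₃ (RL) = (vx + vy − k·ωz)/r = -0.3800/0.04 = -9.5000
ω₄ (RR) = (vx − vy + k·ωz)/r = 1.5800/0.04 = 39.5000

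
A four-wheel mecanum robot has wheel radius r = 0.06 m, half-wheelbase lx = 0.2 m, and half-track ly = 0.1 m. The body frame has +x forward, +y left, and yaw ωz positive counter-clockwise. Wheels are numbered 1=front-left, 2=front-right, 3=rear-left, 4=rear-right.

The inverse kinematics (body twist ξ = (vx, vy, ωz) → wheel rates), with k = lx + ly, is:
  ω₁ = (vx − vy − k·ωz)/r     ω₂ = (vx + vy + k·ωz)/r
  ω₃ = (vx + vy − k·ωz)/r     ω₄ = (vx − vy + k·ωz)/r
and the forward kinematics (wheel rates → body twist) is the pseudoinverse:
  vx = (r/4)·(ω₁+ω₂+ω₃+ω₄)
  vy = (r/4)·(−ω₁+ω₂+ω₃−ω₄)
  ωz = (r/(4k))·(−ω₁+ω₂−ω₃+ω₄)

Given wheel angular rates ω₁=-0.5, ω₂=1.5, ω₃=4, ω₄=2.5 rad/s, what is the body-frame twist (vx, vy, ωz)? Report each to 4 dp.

(0.1125, 0.0525, 0.0250)

k = lx + ly = 0.2 + 0.1 = 0.3000
ω₁+ω₂+ω₃+ω₄ = 7.5000  →  vx = (0.06/4)·7.5000 = 0.1125
−ω₁+ω₂+ω₃−ω₄ = 3.5000  →  vy = (0.06/4)·3.5000 = 0.0525
−ω₁+ω₂−ω₃+ω₄ = 0.5000  →  ωz = (0.06/1.2000)·0.5000 = 0.0250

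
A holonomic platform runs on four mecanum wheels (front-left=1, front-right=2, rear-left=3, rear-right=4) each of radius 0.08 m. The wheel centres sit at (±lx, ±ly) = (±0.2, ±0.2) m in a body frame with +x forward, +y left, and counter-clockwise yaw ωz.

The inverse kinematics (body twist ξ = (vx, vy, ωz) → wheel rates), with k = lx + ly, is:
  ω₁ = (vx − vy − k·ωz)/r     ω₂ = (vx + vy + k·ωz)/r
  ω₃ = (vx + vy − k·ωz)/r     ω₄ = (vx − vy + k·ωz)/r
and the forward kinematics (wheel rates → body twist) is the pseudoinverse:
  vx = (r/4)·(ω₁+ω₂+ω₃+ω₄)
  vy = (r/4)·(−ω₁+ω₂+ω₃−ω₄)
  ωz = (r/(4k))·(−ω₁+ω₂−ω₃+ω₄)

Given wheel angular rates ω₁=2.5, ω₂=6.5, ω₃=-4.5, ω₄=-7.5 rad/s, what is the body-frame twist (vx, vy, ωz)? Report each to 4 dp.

k = lx + ly = 0.2 + 0.2 = 0.4000
ω₁+ω₂+ω₃+ω₄ = -3.0000  →  vx = (0.08/4)·-3.0000 = -0.0600
−ω₁+ω₂+ω₃−ω₄ = 7.0000  →  vy = (0.08/4)·7.0000 = 0.1400
−ω₁+ω₂−ω₃+ω₄ = 1.0000  →  ωz = (0.08/1.6000)·1.0000 = 0.0500

(-0.0600, 0.1400, 0.0500)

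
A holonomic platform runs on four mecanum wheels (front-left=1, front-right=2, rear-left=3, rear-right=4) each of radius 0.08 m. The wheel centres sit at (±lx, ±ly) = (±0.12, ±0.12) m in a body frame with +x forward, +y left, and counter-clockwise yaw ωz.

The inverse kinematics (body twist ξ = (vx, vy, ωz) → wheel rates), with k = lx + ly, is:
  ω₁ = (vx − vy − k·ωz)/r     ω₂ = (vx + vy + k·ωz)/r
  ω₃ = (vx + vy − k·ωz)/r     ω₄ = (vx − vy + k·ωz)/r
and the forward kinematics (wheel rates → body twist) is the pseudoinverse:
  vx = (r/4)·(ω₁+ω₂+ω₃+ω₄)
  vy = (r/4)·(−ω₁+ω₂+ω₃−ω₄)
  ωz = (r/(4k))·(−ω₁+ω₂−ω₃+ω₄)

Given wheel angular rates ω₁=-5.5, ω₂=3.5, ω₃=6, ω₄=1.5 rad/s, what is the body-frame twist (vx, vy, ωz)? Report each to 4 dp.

(0.1100, 0.2700, 0.3750)

k = lx + ly = 0.12 + 0.12 = 0.2400
ω₁+ω₂+ω₃+ω₄ = 5.5000  →  vx = (0.08/4)·5.5000 = 0.1100
−ω₁+ω₂+ω₃−ω₄ = 13.5000  →  vy = (0.08/4)·13.5000 = 0.2700
−ω₁+ω₂−ω₃+ω₄ = 4.5000  →  ωz = (0.08/0.9600)·4.5000 = 0.3750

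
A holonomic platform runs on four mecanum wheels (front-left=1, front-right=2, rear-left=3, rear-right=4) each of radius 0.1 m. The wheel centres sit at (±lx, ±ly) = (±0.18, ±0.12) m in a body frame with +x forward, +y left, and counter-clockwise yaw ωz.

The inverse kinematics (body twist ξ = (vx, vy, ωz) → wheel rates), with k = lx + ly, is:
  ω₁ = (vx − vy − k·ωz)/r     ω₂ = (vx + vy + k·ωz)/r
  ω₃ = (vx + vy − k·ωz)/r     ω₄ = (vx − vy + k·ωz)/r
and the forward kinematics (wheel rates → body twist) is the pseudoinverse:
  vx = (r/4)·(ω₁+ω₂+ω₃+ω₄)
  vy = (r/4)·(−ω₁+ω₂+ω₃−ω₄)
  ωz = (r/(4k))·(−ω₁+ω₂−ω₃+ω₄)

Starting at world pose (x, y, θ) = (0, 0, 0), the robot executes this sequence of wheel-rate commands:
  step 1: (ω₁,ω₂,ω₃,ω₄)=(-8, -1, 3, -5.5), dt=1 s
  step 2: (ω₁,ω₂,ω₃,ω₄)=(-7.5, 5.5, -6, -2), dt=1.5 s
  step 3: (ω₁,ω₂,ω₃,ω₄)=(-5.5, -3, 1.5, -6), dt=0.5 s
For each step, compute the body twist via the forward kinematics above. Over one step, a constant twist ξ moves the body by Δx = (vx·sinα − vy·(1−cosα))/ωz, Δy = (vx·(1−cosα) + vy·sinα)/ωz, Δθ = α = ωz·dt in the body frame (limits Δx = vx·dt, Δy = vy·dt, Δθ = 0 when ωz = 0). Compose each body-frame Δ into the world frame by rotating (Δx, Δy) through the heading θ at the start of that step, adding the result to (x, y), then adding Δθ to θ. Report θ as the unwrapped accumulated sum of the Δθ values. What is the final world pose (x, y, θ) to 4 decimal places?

(-0.7351, 0.1266, 1.7917)

step 1: ξ=(vx,vy,ωz)=(-0.2875, 0.3875, -0.1250), dt=1.0 → body Δ=(-0.2626, 0.4044, -0.1250) → world pose (-0.2626, 0.4044, -0.1250)
step 2: ξ=(vx,vy,ωz)=(-0.2500, 0.2250, 1.4167), dt=1.5 → body Δ=(-0.3925, -0.1343, 2.1250) → world pose (-0.6687, 0.3201, 2.0000)
step 3: ξ=(vx,vy,ωz)=(-0.3250, 0.2500, -0.4167), dt=0.5 → body Δ=(-0.1484, 0.1410, -0.2083) → world pose (-0.7351, 0.1266, 1.7917)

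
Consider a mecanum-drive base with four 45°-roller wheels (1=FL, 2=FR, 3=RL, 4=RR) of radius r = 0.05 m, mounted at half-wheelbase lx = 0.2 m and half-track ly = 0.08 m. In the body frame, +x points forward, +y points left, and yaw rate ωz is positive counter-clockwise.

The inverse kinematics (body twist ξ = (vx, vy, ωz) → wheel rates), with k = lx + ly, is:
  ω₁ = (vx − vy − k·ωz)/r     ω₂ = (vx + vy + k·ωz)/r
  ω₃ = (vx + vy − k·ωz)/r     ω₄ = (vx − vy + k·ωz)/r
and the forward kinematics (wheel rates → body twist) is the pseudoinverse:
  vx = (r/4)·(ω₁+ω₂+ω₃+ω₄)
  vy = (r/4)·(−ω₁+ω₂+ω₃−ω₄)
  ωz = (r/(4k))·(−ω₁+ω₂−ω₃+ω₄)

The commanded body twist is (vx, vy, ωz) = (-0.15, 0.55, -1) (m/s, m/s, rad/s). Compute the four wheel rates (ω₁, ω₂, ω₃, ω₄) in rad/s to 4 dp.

(-8.4000, 2.4000, 13.6000, -19.6000)

k = lx + ly = 0.2 + 0.08 = 0.2800;  k·ωz = 0.2800·-1 = -0.2800
ω₁ (FL) = (vx − vy − k·ωz)/r = -0.4200/0.05 = -8.4000
ω₂ (FR) = (vx + vy + k·ωz)/r = 0.1200/0.05 = 2.4000
ω₃ (RL) = (vx + vy − k·ωz)/r = 0.6800/0.05 = 13.6000
ω₄ (RR) = (vx − vy + k·ωz)/r = -0.9800/0.05 = -19.6000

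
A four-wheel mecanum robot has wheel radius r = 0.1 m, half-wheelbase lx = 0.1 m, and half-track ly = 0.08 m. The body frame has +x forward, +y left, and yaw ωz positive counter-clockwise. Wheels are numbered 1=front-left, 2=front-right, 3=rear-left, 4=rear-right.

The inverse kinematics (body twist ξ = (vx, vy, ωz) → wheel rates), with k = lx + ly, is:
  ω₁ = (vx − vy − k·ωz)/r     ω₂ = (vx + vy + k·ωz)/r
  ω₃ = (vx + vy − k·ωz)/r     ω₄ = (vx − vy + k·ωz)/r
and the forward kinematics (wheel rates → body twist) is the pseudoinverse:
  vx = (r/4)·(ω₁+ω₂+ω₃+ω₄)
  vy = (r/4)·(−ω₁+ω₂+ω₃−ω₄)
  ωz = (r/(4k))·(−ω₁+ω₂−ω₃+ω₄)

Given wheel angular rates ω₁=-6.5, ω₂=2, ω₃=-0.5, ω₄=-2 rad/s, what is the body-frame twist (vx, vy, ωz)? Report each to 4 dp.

k = lx + ly = 0.1 + 0.08 = 0.1800
ω₁+ω₂+ω₃+ω₄ = -7.0000  →  vx = (0.1/4)·-7.0000 = -0.1750
−ω₁+ω₂+ω₃−ω₄ = 10.0000  →  vy = (0.1/4)·10.0000 = 0.2500
−ω₁+ω₂−ω₃+ω₄ = 7.0000  →  ωz = (0.1/0.7200)·7.0000 = 0.9722

(-0.1750, 0.2500, 0.9722)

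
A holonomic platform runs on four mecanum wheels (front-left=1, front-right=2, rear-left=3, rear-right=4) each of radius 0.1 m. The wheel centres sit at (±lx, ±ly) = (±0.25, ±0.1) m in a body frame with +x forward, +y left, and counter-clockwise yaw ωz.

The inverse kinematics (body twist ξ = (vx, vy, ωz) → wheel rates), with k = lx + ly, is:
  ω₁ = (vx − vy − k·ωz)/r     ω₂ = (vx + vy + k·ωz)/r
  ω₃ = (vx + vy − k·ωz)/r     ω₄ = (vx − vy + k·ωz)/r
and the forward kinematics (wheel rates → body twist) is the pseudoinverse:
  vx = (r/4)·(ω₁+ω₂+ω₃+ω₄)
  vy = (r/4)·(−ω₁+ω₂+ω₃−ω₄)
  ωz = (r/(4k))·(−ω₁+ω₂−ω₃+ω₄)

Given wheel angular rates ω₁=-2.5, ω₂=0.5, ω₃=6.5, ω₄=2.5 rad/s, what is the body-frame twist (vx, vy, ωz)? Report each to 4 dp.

k = lx + ly = 0.25 + 0.1 = 0.3500
ω₁+ω₂+ω₃+ω₄ = 7.0000  →  vx = (0.1/4)·7.0000 = 0.1750
−ω₁+ω₂+ω₃−ω₄ = 7.0000  →  vy = (0.1/4)·7.0000 = 0.1750
−ω₁+ω₂−ω₃+ω₄ = -1.0000  →  ωz = (0.1/1.4000)·-1.0000 = -0.0714

(0.1750, 0.1750, -0.0714)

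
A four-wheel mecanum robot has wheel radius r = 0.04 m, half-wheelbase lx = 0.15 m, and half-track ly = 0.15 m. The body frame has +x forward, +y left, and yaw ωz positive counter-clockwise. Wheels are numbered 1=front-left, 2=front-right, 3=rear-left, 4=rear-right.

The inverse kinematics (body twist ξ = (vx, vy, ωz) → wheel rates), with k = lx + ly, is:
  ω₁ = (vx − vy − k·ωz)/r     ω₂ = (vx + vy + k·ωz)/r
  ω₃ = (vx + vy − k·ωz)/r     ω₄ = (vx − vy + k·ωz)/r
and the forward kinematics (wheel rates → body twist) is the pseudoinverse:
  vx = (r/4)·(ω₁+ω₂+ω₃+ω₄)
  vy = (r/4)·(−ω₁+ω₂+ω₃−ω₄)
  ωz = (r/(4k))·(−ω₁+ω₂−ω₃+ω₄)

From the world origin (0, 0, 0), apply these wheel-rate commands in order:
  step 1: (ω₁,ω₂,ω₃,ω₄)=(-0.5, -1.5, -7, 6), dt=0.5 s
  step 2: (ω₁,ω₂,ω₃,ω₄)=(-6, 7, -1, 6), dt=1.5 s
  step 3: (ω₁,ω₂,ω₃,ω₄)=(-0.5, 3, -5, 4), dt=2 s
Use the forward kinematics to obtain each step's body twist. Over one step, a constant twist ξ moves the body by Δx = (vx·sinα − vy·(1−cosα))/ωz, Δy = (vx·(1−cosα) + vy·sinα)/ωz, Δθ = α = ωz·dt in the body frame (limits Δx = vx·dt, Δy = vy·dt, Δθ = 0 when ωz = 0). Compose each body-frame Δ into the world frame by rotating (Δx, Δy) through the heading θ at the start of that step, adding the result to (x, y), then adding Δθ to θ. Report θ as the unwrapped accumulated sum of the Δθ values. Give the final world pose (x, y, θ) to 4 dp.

step 1: ξ=(vx,vy,ωz)=(-0.0300, -0.1400, 0.4000), dt=0.5 → body Δ=(-0.0079, -0.0710, 0.2000) → world pose (-0.0079, -0.0710, 0.2000)
step 2: ξ=(vx,vy,ωz)=(0.0600, 0.0600, 0.6667), dt=1.5 → body Δ=(0.0344, 0.1171, 1.0000) → world pose (0.0025, 0.0506, 1.2000)
step 3: ξ=(vx,vy,ωz)=(0.0150, -0.0550, 0.4167), dt=2.0 → body Δ=(0.0699, -0.0859, 0.8333) → world pose (0.1079, 0.0846, 2.0333)

(0.1079, 0.0846, 2.0333)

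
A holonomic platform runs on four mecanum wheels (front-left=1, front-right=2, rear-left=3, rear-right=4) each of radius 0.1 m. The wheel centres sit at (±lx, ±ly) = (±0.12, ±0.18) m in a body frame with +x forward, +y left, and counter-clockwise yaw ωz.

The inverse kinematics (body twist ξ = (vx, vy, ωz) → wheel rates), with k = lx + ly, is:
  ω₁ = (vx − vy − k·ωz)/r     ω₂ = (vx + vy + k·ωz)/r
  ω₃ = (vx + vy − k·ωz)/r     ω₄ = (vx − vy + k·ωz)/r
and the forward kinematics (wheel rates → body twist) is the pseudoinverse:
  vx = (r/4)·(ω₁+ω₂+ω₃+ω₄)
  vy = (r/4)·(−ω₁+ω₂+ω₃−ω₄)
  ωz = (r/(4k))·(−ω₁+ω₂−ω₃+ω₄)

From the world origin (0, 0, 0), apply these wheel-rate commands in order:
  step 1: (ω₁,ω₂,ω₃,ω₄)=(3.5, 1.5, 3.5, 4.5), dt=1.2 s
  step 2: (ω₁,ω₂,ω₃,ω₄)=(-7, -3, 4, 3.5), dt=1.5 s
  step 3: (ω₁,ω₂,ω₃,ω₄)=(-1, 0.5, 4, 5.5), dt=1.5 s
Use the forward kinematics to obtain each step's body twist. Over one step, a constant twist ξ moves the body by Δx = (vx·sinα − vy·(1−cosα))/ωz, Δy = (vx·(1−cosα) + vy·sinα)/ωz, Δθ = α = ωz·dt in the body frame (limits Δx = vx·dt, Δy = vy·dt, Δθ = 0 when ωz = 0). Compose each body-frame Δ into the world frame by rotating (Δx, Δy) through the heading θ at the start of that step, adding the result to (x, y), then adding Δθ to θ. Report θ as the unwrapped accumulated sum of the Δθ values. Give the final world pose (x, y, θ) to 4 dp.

(0.5630, 0.2140, 0.7125)

step 1: ξ=(vx,vy,ωz)=(0.3250, -0.0750, -0.0833), dt=1.2 → body Δ=(0.3849, -0.1093, -0.1000) → world pose (0.3849, -0.1093, -0.1000)
step 2: ξ=(vx,vy,ωz)=(-0.0625, 0.1125, 0.2917), dt=1.5 → body Δ=(-0.1271, 0.1432, 0.4375) → world pose (0.2727, 0.0459, 0.3375)
step 3: ξ=(vx,vy,ωz)=(0.2250, 0.0000, 0.2500), dt=1.5 → body Δ=(0.3296, 0.0625, 0.3750) → world pose (0.5630, 0.2140, 0.7125)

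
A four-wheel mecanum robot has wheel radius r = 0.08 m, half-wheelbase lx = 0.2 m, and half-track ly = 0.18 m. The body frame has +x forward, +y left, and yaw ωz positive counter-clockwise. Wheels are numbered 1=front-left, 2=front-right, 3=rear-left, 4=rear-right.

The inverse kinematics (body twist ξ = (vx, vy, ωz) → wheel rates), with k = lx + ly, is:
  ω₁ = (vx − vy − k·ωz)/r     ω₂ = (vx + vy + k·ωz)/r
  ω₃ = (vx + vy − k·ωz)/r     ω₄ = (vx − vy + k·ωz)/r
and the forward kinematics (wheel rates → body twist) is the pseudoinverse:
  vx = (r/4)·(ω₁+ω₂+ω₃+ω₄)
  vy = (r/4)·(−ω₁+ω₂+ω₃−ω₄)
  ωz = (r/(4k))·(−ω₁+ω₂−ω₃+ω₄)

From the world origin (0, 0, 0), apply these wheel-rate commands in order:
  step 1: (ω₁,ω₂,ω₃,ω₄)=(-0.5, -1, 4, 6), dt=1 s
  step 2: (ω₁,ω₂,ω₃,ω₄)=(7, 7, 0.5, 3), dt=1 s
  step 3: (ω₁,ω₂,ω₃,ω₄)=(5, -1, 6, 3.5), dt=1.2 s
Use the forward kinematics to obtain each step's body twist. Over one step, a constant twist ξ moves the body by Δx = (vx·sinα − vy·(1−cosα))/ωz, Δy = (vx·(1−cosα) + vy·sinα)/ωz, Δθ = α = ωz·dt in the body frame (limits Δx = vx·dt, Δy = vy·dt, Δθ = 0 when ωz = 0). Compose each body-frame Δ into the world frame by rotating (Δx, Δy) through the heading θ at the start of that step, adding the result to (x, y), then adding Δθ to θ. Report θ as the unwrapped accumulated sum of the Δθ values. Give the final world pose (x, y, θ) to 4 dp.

(0.8399, -0.1436, -0.3263)

step 1: ξ=(vx,vy,ωz)=(0.1700, -0.0500, 0.0789), dt=1.0 → body Δ=(0.1718, -0.0432, 0.0789) → world pose (0.1718, -0.0432, 0.0789)
step 2: ξ=(vx,vy,ωz)=(0.3500, -0.0500, 0.1316), dt=1.0 → body Δ=(0.3523, -0.0269, 0.1316) → world pose (0.5251, -0.0422, 0.2105)
step 3: ξ=(vx,vy,ωz)=(0.2700, -0.0700, -0.4474), dt=1.2 → body Δ=(0.2866, -0.1649, -0.5368) → world pose (0.8399, -0.1436, -0.3263)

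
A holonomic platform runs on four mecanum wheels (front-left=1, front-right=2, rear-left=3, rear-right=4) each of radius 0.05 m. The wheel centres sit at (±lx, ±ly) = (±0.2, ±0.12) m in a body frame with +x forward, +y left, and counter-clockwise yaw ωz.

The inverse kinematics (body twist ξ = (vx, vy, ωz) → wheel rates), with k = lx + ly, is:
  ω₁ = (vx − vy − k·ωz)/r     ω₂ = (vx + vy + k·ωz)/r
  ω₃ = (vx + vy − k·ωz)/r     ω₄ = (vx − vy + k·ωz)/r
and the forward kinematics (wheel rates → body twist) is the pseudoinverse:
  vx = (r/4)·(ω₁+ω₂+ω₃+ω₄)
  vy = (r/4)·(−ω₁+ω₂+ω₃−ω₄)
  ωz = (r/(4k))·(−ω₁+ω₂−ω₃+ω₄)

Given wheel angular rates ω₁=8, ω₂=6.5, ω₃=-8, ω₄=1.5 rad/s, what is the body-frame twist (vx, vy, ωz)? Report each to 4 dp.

k = lx + ly = 0.2 + 0.12 = 0.3200
ω₁+ω₂+ω₃+ω₄ = 8.0000  →  vx = (0.05/4)·8.0000 = 0.1000
−ω₁+ω₂+ω₃−ω₄ = -11.0000  →  vy = (0.05/4)·-11.0000 = -0.1375
−ω₁+ω₂−ω₃+ω₄ = 8.0000  →  ωz = (0.05/1.2800)·8.0000 = 0.3125

(0.1000, -0.1375, 0.3125)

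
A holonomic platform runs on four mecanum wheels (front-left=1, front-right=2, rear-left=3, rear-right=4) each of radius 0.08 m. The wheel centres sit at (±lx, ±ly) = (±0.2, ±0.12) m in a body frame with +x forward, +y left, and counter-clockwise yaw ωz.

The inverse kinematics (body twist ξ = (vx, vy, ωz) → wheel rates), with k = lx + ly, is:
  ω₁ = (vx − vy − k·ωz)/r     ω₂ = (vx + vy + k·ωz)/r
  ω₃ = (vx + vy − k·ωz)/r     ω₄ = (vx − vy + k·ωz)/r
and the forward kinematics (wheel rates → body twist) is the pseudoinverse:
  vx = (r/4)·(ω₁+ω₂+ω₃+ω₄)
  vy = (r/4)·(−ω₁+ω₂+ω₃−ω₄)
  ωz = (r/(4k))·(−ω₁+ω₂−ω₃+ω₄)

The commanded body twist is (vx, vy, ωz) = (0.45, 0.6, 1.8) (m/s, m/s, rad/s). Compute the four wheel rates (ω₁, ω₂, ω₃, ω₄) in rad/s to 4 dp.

k = lx + ly = 0.2 + 0.12 = 0.3200;  k·ωz = 0.3200·1.8 = 0.5760
ω₁ (FL) = (vx − vy − k·ωz)/r = -0.7260/0.08 = -9.0750
ω₂ (FR) = (vx + vy + k·ωz)/r = 1.6260/0.08 = 20.3250
ω₃ (RL) = (vx + vy − k·ωz)/r = 0.4740/0.08 = 5.9250
ω₄ (RR) = (vx − vy + k·ωz)/r = 0.4260/0.08 = 5.3250

(-9.0750, 20.3250, 5.9250, 5.3250)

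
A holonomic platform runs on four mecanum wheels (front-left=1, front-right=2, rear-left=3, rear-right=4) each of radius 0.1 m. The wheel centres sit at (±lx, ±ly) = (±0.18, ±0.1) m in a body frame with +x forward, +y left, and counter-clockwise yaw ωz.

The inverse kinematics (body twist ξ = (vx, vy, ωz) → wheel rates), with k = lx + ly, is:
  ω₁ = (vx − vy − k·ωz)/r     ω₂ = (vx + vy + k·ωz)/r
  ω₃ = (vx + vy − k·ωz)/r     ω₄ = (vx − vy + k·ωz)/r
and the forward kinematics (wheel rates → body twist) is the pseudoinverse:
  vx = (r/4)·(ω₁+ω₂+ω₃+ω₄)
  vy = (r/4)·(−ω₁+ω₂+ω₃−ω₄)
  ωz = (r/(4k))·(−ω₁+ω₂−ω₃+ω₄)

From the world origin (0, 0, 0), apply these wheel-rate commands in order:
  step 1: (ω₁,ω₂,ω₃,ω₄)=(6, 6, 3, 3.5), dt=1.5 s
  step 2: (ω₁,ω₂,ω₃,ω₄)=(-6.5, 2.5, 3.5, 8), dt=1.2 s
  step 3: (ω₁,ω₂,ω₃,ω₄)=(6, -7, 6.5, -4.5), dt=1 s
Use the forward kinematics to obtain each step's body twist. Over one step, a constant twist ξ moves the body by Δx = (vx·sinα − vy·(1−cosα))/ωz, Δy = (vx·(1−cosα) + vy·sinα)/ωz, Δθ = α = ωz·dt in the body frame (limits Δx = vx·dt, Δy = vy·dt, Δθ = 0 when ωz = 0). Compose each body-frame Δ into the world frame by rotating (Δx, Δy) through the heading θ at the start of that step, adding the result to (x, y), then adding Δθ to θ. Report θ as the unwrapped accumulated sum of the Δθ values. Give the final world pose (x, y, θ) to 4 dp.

(0.7870, 0.2094, -0.6295)

step 1: ξ=(vx,vy,ωz)=(0.4625, -0.0125, 0.0446), dt=1.5 → body Δ=(0.6939, 0.0045, 0.0670) → world pose (0.6939, 0.0045, 0.0670)
step 2: ξ=(vx,vy,ωz)=(0.1875, 0.1125, 1.2054), dt=1.2 → body Δ=(0.0726, 0.2289, 1.4464) → world pose (0.7510, 0.2377, 1.5134)
step 3: ξ=(vx,vy,ωz)=(0.0250, -0.0500, -2.1429), dt=1.0 → body Δ=(-0.0262, -0.0376, -2.1429) → world pose (0.7870, 0.2094, -0.6295)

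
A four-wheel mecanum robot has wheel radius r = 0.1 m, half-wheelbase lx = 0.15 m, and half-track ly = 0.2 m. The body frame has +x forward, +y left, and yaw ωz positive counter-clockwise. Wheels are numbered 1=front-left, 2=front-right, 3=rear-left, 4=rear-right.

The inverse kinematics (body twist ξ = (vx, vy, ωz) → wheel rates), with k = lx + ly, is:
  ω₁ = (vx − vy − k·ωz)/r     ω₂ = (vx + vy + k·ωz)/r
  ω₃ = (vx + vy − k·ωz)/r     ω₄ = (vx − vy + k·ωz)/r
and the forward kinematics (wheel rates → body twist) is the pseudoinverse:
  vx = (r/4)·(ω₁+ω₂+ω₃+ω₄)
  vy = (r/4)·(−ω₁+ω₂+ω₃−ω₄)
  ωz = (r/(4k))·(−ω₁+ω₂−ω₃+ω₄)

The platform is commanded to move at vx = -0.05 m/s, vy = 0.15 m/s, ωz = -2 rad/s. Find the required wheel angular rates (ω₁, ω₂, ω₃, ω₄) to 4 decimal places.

k = lx + ly = 0.15 + 0.2 = 0.3500;  k·ωz = 0.3500·-2 = -0.7000
ω₁ (FL) = (vx − vy − k·ωz)/r = 0.5000/0.1 = 5.0000
ω₂ (FR) = (vx + vy + k·ωz)/r = -0.6000/0.1 = -6.0000
ω₃ (RL) = (vx + vy − k·ωz)/r = 0.8000/0.1 = 8.0000
ω₄ (RR) = (vx − vy + k·ωz)/r = -0.9000/0.1 = -9.0000

(5.0000, -6.0000, 8.0000, -9.0000)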